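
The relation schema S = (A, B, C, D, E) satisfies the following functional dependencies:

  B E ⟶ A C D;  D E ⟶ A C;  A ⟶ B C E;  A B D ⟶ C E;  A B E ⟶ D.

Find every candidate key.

(A); (B, E); (D, E)

{A}⁺: A→BCE adds B, C, E; ABE→D adds D → {A, B, C, D, E}.
{B, E}⁺: BE→ACD adds A, C, D → {A, B, C, D, E}. Minimal: {E}⁺ = {E}; {B}⁺ = {B} — none reach the full schema.
{D, E}⁺: DE→AC adds A, C; A→BCE adds B → {A, B, C, D, E}. Minimal: {E}⁺ = {E}; {D}⁺ = {D} — none reach the full schema.
Any other superkey contains one of these as a subset, so there are no further candidate keys.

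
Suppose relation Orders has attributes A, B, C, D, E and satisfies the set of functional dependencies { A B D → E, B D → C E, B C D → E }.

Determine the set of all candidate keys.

{A, B, D}⁺: ABD→E adds E; BD→CE adds C → {A, B, C, D, E}. Minimal: {B, D}⁺ = {B, C, D, E}; {A, D}⁺ = {A, D}; {A, B}⁺ = {A, B} — none reach the full schema.

{A, B, D}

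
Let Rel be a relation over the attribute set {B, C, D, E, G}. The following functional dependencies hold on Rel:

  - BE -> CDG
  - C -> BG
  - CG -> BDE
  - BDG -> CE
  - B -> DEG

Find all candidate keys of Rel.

B; C

{B}⁺: B→DEG adds D, E, G; BE→CDG adds C → {B, C, D, E, G}.
{C}⁺: C→BG adds B, G; CG→BDE adds D, E → {B, C, D, E, G}.
Any other superkey contains one of these as a subset, so there are no further candidate keys.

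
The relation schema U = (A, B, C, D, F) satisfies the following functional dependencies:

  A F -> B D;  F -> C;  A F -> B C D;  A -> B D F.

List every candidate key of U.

(A)

Attribute A never appears on the right-hand side of any dependency, so A must belong to every candidate key.
{A}⁺ = {A, B, C, D, F}, which is all of the schema, so {A} is the only candidate key.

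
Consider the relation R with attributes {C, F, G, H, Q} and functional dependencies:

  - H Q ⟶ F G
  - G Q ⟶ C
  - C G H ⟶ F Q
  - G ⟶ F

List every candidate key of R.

{H, Q}, {C, G, H}

Attribute H never appears on the right-hand side of any dependency, so H must belong to every candidate key.
{H}⁺ = {H}, which is not all of the schema, so we must add further attributes.
{H, Q}⁺: HQ→FG adds F, G; GQ→C adds C → {C, F, G, H, Q}. Minimal: {Q}⁺ = {Q}; {H}⁺ = {H} — none reach the full schema.
{C, G, H}⁺: CGH→FQ adds F, Q → {C, F, G, H, Q}. Minimal: {G, H}⁺ = {F, G, H}; {C, H}⁺ = {C, H}; {C, G}⁺ = {C, F, G} — none reach the full schema.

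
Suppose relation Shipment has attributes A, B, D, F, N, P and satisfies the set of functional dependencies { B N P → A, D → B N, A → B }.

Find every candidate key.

Attributes D, F, P never appear on any right-hand side, so every candidate key must contain {D, F, P}.
{D, F, P}⁺ = {A, B, D, F, N, P}, which is all of the schema, so {D, F, P} is the only candidate key.

{D, F, P}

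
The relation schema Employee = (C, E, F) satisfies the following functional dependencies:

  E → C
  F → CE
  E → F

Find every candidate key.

{E}, {F}

{E}⁺: E→C adds C; E→F adds F → {C, E, F}.
{F}⁺: F→CE adds C, E → {C, E, F}.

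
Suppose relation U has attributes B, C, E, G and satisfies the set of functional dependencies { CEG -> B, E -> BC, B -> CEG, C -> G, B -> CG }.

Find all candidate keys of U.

{B}⁺: B→CEG adds C, E, G → {B, C, E, G}.
{E}⁺: E→BC adds B, C; B→CEG adds G → {B, C, E, G}.

{B}, {E}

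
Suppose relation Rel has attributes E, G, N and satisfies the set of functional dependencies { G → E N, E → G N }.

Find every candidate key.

{E}⁺: E→GN adds G, N → {E, G, N}.
{G}⁺: G→EN adds E, N → {E, G, N}.

{E}, {G}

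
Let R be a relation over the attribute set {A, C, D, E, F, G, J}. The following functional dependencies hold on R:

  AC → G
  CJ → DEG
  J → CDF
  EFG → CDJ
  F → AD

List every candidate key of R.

J, CEF, EFG

{J}⁺: J→CDF adds C, D, F; F→AD adds A; AC→G adds G; CJ→DEG adds E → {A, C, D, E, F, G, J}.
{C, E, F}⁺: F→AD adds A, D; AC→G adds G; EFG→CDJ adds J → {A, C, D, E, F, G, J}.
{E, F, G}⁺: EFG→CDJ adds C, D, J; F→AD adds A → {A, C, D, E, F, G, J}.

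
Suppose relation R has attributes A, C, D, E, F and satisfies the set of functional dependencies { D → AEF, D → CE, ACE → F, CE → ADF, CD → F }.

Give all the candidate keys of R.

{D}⁺: D→AEF adds A, E, F; D→CE adds C → {A, C, D, E, F}.
{C, E}⁺: CE→ADF adds A, D, F → {A, C, D, E, F}. Minimal: {E}⁺ = {E}; {C}⁺ = {C} — none reach the full schema.

{D}, {C, E}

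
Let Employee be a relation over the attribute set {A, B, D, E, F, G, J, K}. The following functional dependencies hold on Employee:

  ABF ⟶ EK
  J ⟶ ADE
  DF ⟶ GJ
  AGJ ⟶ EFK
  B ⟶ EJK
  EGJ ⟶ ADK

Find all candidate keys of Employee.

Attribute B never appears on the right-hand side of any dependency, so B must belong to every candidate key.
{B}⁺ = {A, B, D, E, J, K}, which is not all of the schema, so we must add further attributes.
{B, F}⁺: B→EJK adds E, J, K; J→ADE adds A, D; DF→GJ adds G → {A, B, D, E, F, G, J, K}. Minimal: {F}⁺ = {F}; {B}⁺ = {A, B, D, E, J, K} — none reach the full schema.
{B, G}⁺: B→EJK adds E, J, K; EGJ→ADK adds A, D; AGJ→EFK adds F → {A, B, D, E, F, G, J, K}. Minimal: {G}⁺ = {G}; {B}⁺ = {A, B, D, E, J, K} — none reach the full schema.
Any other superkey contains one of these as a subset, so there are no further candidate keys.

BF, BG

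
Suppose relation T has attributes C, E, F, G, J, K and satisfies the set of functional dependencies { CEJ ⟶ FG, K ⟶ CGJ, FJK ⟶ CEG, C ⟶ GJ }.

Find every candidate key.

{E, K}⁺: K→CGJ adds C, G, J; CEJ→FG adds F → {C, E, F, G, J, K}. Minimal: {K}⁺ = {C, G, J, K}; {E}⁺ = {E} — none reach the full schema.
{F, K}⁺: K→CGJ adds C, G, J; FJK→CEG adds E → {C, E, F, G, J, K}. Minimal: {K}⁺ = {C, G, J, K}; {F}⁺ = {F} — none reach the full schema.

(E, K), (F, K)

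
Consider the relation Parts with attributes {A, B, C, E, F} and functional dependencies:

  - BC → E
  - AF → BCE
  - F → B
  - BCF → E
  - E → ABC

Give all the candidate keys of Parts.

(A, F); (C, F); (E, F)

Attribute F never appears on the right-hand side of any dependency, so F must belong to every candidate key.
{F}⁺ = {B, F}, which is not all of the schema, so we must add further attributes.
{A, F}⁺: AF→BCE adds B, C, E → {A, B, C, E, F}. Minimal: {F}⁺ = {B, F}; {A}⁺ = {A} — none reach the full schema.
{C, F}⁺: F→B adds B; BCF→E adds E; E→ABC adds A → {A, B, C, E, F}. Minimal: {F}⁺ = {B, F}; {C}⁺ = {C} — none reach the full schema.
{E, F}⁺: F→B adds B; E→ABC adds A, C → {A, B, C, E, F}. Minimal: {F}⁺ = {B, F}; {E}⁺ = {A, B, C, E} — none reach the full schema.
Any other superkey contains one of these as a subset, so there are no further candidate keys.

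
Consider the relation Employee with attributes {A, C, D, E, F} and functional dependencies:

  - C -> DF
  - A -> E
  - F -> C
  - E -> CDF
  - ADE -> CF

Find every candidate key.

A

{A}⁺: A→E adds E; E→CDF adds C, D, F → {A, C, D, E, F}.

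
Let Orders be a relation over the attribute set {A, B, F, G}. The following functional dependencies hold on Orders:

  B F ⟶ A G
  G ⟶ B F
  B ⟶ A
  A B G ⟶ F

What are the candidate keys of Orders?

{G}⁺: G→BF adds B, F; B→A adds A → {A, B, F, G}.
{B, F}⁺: BF→AG adds A, G → {A, B, F, G}. Minimal: {F}⁺ = {F}; {B}⁺ = {A, B} — none reach the full schema.
Any other superkey contains one of these as a subset, so there are no further candidate keys.

{G}, {B, F}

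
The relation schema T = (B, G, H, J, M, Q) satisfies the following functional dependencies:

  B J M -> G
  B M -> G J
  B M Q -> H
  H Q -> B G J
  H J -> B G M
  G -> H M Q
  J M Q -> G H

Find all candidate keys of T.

G; BM; HJ; HQ; JMQ

{G}⁺: G→HMQ adds H, M, Q; HQ→BGJ adds B, J → {B, G, H, J, M, Q}.
{B, M}⁺: BM→GJ adds G, J; G→HMQ adds H, Q → {B, G, H, J, M, Q}. Minimal: {M}⁺ = {M}; {B}⁺ = {B} — none reach the full schema.
{H, J}⁺: HJ→BGM adds B, G, M; G→HMQ adds Q → {B, G, H, J, M, Q}. Minimal: {J}⁺ = {J}; {H}⁺ = {H} — none reach the full schema.
{H, Q}⁺: HQ→BGJ adds B, G, J; HJ→BGM adds M → {B, G, H, J, M, Q}. Minimal: {Q}⁺ = {Q}; {H}⁺ = {H} — none reach the full schema.
{J, M, Q}⁺: JMQ→GH adds G, H; HQ→BGJ adds B → {B, G, H, J, M, Q}. Minimal: {M, Q}⁺ = {M, Q}; {J, Q}⁺ = {J, Q}; {J, M}⁺ = {J, M} — none reach the full schema.
Any other superkey contains one of these as a subset, so there are no further candidate keys.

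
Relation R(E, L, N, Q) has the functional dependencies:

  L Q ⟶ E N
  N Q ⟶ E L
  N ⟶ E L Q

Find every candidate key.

(N), (L, Q)

{N}⁺: N→ELQ adds E, L, Q → {E, L, N, Q}.
{L, Q}⁺: LQ→EN adds E, N → {E, L, N, Q}. Minimal: {Q}⁺ = {Q}; {L}⁺ = {L} — none reach the full schema.
Any other superkey contains one of these as a subset, so there are no further candidate keys.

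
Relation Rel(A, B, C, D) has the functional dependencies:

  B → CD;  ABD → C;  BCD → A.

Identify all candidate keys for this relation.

{B}

{B}⁺: B→CD adds C, D; BCD→A adds A → {A, B, C, D}.
No other minimal superkey exists.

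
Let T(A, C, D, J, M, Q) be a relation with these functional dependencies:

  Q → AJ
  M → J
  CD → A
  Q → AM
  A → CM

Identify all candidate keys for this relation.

DQ

Attributes D, Q never appear on any right-hand side, so every candidate key must contain {D, Q}.
{D, Q}⁺ = {A, C, D, J, M, Q}, which is all of the schema, so {D, Q} is the only candidate key.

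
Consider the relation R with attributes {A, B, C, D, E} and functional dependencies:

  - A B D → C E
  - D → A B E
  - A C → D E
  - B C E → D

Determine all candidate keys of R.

{D}⁺: D→ABE adds A, B, E; ABD→CE adds C → {A, B, C, D, E}.
{A, C}⁺: AC→DE adds D, E; D→ABE adds B → {A, B, C, D, E}. Minimal: {C}⁺ = {C}; {A}⁺ = {A} — none reach the full schema.
{B, C, E}⁺: BCE→D adds D; D→ABE adds A → {A, B, C, D, E}. Minimal: {C, E}⁺ = {C, E}; {B, E}⁺ = {B, E}; {B, C}⁺ = {B, C} — none reach the full schema.
Any other superkey contains one of these as a subset, so there are no further candidate keys.

D; AC; BCE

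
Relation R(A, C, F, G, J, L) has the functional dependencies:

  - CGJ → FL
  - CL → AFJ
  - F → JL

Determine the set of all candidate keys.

{C, F, G}, {C, G, J}, {C, G, L}

Attributes C, G never appear on any right-hand side, so every candidate key must contain {C, G}.
{C, G}⁺ = {C, G}, which is not all of the schema, so we must add further attributes.
{C, F, G}⁺: F→JL adds J, L; CL→AFJ adds A → {A, C, F, G, J, L}.
{C, G, J}⁺: CGJ→FL adds F, L; CL→AFJ adds A → {A, C, F, G, J, L}.
{C, G, L}⁺: CL→AFJ adds A, F, J → {A, C, F, G, J, L}.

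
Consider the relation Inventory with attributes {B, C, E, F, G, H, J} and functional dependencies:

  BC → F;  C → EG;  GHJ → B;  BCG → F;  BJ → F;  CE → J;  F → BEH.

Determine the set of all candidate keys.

{B, C}; {C, F}; {C, H}

Attribute C never appears on the right-hand side of any dependency, so C must belong to every candidate key.
{C}⁺ = {C, E, G, J}, which is not all of the schema, so we must add further attributes.
{B, C}⁺: BC→F adds F; C→EG adds E, G; CE→J adds J; F→BEH adds H → {B, C, E, F, G, H, J}. Minimal: {C}⁺ = {C, E, G, J}; {B}⁺ = {B} — none reach the full schema.
{C, F}⁺: C→EG adds E, G; CE→J adds J; F→BEH adds B, H → {B, C, E, F, G, H, J}. Minimal: {F}⁺ = {B, E, F, H}; {C}⁺ = {C, E, G, J} — none reach the full schema.
{C, H}⁺: C→EG adds E, G; CE→J adds J; GHJ→B adds B; BCG→F adds F → {B, C, E, F, G, H, J}. Minimal: {H}⁺ = {H}; {C}⁺ = {C, E, G, J} — none reach the full schema.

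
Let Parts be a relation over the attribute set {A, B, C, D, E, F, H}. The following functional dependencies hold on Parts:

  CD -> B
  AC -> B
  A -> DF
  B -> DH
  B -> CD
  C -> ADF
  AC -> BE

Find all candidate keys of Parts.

{B}⁺: B→DH adds D, H; B→CD adds C; C→ADF adds A, F; AC→BE adds E → {A, B, C, D, E, F, H}.
{C}⁺: C→ADF adds A, D, F; AC→BE adds B, E; B→DH adds H → {A, B, C, D, E, F, H}.
Any other superkey contains one of these as a subset, so there are no further candidate keys.

{B}, {C}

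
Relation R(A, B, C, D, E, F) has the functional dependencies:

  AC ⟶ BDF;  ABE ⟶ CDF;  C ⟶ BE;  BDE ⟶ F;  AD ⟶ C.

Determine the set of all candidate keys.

Attribute A never appears on the right-hand side of any dependency, so A must belong to every candidate key.
{A}⁺ = {A}, which is not all of the schema, so we must add further attributes.
{A, C}⁺: AC→BDF adds B, D, F; C→BE adds E → {A, B, C, D, E, F}. Minimal: {C}⁺ = {B, C, E}; {A}⁺ = {A} — none reach the full schema.
{A, D}⁺: AD→C adds C; AC→BDF adds B, F; C→BE adds E → {A, B, C, D, E, F}. Minimal: {D}⁺ = {D}; {A}⁺ = {A} — none reach the full schema.
{A, B, E}⁺: ABE→CDF adds C, D, F → {A, B, C, D, E, F}. Minimal: {B, E}⁺ = {B, E}; {A, E}⁺ = {A, E}; {A, B}⁺ = {A, B} — none reach the full schema.

{A, C}; {A, D}; {A, B, E}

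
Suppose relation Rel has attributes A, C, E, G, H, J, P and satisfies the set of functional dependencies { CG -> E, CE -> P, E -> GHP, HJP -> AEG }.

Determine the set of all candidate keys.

Attributes C, J never appear on any right-hand side, so every candidate key must contain {C, J}.
{C, J}⁺ = {C, J}, which is not all of the schema, so we must add further attributes.
{C, E, J}⁺: CE→P adds P; E→GHP adds G, H; HJP→AEG adds A → {A, C, E, G, H, J, P}.
{C, G, J}⁺: CG→E adds E; CE→P adds P; E→GHP adds H; HJP→AEG adds A → {A, C, E, G, H, J, P}.
{C, H, J, P}⁺: HJP→AEG adds A, E, G → {A, C, E, G, H, J, P}.
Any other superkey contains one of these as a subset, so there are no further candidate keys.

{C, E, J}, {C, G, J}, {C, H, J, P}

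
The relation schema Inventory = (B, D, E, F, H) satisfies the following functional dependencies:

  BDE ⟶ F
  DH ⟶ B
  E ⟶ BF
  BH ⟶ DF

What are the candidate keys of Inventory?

Attributes E, H never appear on any right-hand side, so every candidate key must contain {E, H}.
{E, H}⁺ = {B, D, E, F, H}, which is all of the schema, so {E, H} is the only candidate key.

(E, H)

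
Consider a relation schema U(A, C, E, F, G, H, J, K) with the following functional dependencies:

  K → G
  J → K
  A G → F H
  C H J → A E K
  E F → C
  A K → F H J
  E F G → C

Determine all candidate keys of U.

{A, C, J}, {A, C, K}, {A, E, J}, {A, E, K}, {C, H, J}, {E, F, H, J}

{A, C, J}⁺: J→K adds K; AK→FHJ adds F, H; K→G adds G; CHJ→AEK adds E → {A, C, E, F, G, H, J, K}. Minimal: {C, J}⁺ = {C, G, J, K}; {A, J}⁺ = {A, F, G, H, J, K}; {A, C}⁺ = {A, C} — none reach the full schema.
{A, C, K}⁺: K→G adds G; AG→FH adds F, H; AK→FHJ adds J; CHJ→AEK adds E → {A, C, E, F, G, H, J, K}. Minimal: {C, K}⁺ = {C, G, K}; {A, K}⁺ = {A, F, G, H, J, K}; {A, C}⁺ = {A, C} — none reach the full schema.
{A, E, J}⁺: J→K adds K; AK→FHJ adds F, H; K→G adds G; EF→C adds C → {A, C, E, F, G, H, J, K}. Minimal: {E, J}⁺ = {E, G, J, K}; {A, J}⁺ = {A, F, G, H, J, K}; {A, E}⁺ = {A, E} — none reach the full schema.
{A, E, K}⁺: K→G adds G; AG→FH adds F, H; EF→C adds C; AK→FHJ adds J → {A, C, E, F, G, H, J, K}. Minimal: {E, K}⁺ = {E, G, K}; {A, K}⁺ = {A, F, G, H, J, K}; {A, E}⁺ = {A, E} — none reach the full schema.
{C, H, J}⁺: J→K adds K; CHJ→AEK adds A, E; AK→FHJ adds F; K→G adds G → {A, C, E, F, G, H, J, K}. Minimal: {H, J}⁺ = {G, H, J, K}; {C, J}⁺ = {C, G, J, K}; {C, H}⁺ = {C, H} — none reach the full schema.
{E, F, H, J}⁺: J→K adds K; EF→C adds C; K→G adds G; CHJ→AEK adds A → {A, C, E, F, G, H, J, K}. Minimal: {F, H, J}⁺ = {F, G, H, J, K}; {E, H, J}⁺ = {E, G, H, J, K}; {E, F, J}⁺ = {C, E, F, G, J, K}; … — none reach the full schema.
Any other superkey contains one of these as a subset, so there are no further candidate keys.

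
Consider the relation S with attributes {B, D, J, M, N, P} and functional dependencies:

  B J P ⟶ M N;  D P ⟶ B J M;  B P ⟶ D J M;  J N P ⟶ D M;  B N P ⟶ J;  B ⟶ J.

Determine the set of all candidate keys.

Attribute P never appears on the right-hand side of any dependency, so P must belong to every candidate key.
{P}⁺ = {P}, which is not all of the schema, so we must add further attributes.
{B, P}⁺: BP→DJM adds D, J, M; BJP→MN adds N → {B, D, J, M, N, P}. Minimal: {P}⁺ = {P}; {B}⁺ = {B, J} — none reach the full schema.
{D, P}⁺: DP→BJM adds B, J, M; BJP→MN adds N → {B, D, J, M, N, P}. Minimal: {P}⁺ = {P}; {D}⁺ = {D} — none reach the full schema.
{J, N, P}⁺: JNP→DM adds D, M; DP→BJM adds B → {B, D, J, M, N, P}. Minimal: {N, P}⁺ = {N, P}; {J, P}⁺ = {J, P}; {J, N}⁺ = {J, N} — none reach the full schema.

{B, P}; {D, P}; {J, N, P}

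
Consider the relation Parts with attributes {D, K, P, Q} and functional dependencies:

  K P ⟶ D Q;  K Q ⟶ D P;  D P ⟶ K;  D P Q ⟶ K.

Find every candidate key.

{D, P}⁺: DP→K adds K; KP→DQ adds Q → {D, K, P, Q}. Minimal: {P}⁺ = {P}; {D}⁺ = {D} — none reach the full schema.
{K, P}⁺: KP→DQ adds D, Q → {D, K, P, Q}. Minimal: {P}⁺ = {P}; {K}⁺ = {K} — none reach the full schema.
{K, Q}⁺: KQ→DP adds D, P → {D, K, P, Q}. Minimal: {Q}⁺ = {Q}; {K}⁺ = {K} — none reach the full schema.
Any other superkey contains one of these as a subset, so there are no further candidate keys.

{D, P}, {K, P}, {K, Q}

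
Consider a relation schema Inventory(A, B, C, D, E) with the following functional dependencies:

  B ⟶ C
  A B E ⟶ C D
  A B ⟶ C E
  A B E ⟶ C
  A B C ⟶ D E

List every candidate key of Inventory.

(A, B)

Attributes A, B never appear on any right-hand side, so every candidate key must contain {A, B}.
{A, B}⁺ = {A, B, C, D, E}, which is all of the schema, so {A, B} is the only candidate key.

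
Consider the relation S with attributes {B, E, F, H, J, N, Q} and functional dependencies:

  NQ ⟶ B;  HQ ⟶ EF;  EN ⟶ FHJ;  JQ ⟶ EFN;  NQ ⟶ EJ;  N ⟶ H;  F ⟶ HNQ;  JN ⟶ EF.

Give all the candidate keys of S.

(F), (E, N), (H, Q), (J, N), (J, Q), (N, Q)

{F}⁺: F→HNQ adds H, N, Q; NQ→B adds B; HQ→EF adds E; EN→FHJ adds J → {B, E, F, H, J, N, Q}.
{E, N}⁺: EN→FHJ adds F, H, J; F→HNQ adds Q; NQ→B adds B → {B, E, F, H, J, N, Q}.
{H, Q}⁺: HQ→EF adds E, F; F→HNQ adds N; NQ→B adds B; EN→FHJ adds J → {B, E, F, H, J, N, Q}.
{J, N}⁺: N→H adds H; JN→EF adds E, F; F→HNQ adds Q; NQ→B adds B → {B, E, F, H, J, N, Q}.
{J, Q}⁺: JQ→EFN adds E, F, N; N→H adds H; NQ→B adds B → {B, E, F, H, J, N, Q}.
{N, Q}⁺: NQ→B adds B; NQ→EJ adds E, J; N→H adds H; JN→EF adds F → {B, E, F, H, J, N, Q}.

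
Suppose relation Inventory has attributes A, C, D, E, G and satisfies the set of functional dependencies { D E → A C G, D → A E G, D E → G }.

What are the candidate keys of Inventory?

Attribute D never appears on the right-hand side of any dependency, so D must belong to every candidate key.
{D}⁺ = {A, C, D, E, G}, which is all of the schema, so {D} is the only candidate key.

{D}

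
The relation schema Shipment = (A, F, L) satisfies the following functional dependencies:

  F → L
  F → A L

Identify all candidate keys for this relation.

(F)

Attribute F never appears on the right-hand side of any dependency, so F must belong to every candidate key.
{F}⁺ = {A, F, L}, which is all of the schema, so {F} is the only candidate key.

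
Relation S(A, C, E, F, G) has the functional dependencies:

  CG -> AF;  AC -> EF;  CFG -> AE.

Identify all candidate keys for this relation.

{C, G}⁺: CG→AF adds A, F; AC→EF adds E → {A, C, E, F, G}.
No other minimal superkey exists.

{C, G}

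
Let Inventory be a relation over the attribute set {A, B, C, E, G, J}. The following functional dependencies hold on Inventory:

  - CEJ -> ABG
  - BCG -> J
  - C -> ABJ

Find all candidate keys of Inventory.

(C, E)

{C, E}⁺: C→ABJ adds A, B, J; CEJ→ABG adds G → {A, B, C, E, G, J}.
No other minimal superkey exists.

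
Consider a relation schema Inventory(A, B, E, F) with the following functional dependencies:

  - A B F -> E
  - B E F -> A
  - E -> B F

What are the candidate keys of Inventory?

{E}⁺: E→BF adds B, F; BEF→A adds A → {A, B, E, F}.
{A, B, F}⁺: ABF→E adds E → {A, B, E, F}.
Any other superkey contains one of these as a subset, so there are no further candidate keys.

E; ABF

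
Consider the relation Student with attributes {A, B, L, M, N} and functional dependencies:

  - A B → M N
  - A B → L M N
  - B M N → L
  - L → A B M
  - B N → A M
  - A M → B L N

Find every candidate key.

{L}, {A, B}, {A, M}, {B, N}

{L}⁺: L→ABM adds A, B, M; AM→BLN adds N → {A, B, L, M, N}.
{A, B}⁺: AB→MN adds M, N; AB→LMN adds L → {A, B, L, M, N}.
{A, M}⁺: AM→BLN adds B, L, N → {A, B, L, M, N}.
{B, N}⁺: BN→AM adds A, M; AM→BLN adds L → {A, B, L, M, N}.
Any other superkey contains one of these as a subset, so there are no further candidate keys.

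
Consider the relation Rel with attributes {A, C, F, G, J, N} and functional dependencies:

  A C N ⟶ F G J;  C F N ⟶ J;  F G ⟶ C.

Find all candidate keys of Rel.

(A, C, N); (A, F, G, N)

Attributes A, N never appear on any right-hand side, so every candidate key must contain {A, N}.
{A, N}⁺ = {A, N}, which is not all of the schema, so we must add further attributes.
{A, C, N}⁺: ACN→FGJ adds F, G, J → {A, C, F, G, J, N}. Minimal: {C, N}⁺ = {C, N}; {A, N}⁺ = {A, N}; {A, C}⁺ = {A, C} — none reach the full schema.
{A, F, G, N}⁺: FG→C adds C; ACN→FGJ adds J → {A, C, F, G, J, N}. Minimal: {F, G, N}⁺ = {C, F, G, J, N}; {A, G, N}⁺ = {A, G, N}; {A, F, N}⁺ = {A, F, N}; … — none reach the full schema.
Any other superkey contains one of these as a subset, so there are no further candidate keys.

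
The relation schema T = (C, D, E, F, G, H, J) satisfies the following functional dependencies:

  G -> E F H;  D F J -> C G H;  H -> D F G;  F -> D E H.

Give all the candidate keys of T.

{F, J}; {G, J}; {H, J}

Attribute J never appears on the right-hand side of any dependency, so J must belong to every candidate key.
{J}⁺ = {J}, which is not all of the schema, so we must add further attributes.
{F, J}⁺: F→DEH adds D, E, H; DFJ→CGH adds C, G → {C, D, E, F, G, H, J}.
{G, J}⁺: G→EFH adds E, F, H; H→DFG adds D; DFJ→CGH adds C → {C, D, E, F, G, H, J}.
{H, J}⁺: H→DFG adds D, F, G; F→DEH adds E; DFJ→CGH adds C → {C, D, E, F, G, H, J}.
Any other superkey contains one of these as a subset, so there are no further candidate keys.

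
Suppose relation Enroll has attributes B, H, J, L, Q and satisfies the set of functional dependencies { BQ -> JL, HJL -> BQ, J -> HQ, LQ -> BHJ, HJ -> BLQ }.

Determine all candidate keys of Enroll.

{J}; {B, Q}; {L, Q}

{J}⁺: J→HQ adds H, Q; HJ→BLQ adds B, L → {B, H, J, L, Q}.
{B, Q}⁺: BQ→JL adds J, L; J→HQ adds H → {B, H, J, L, Q}. Minimal: {Q}⁺ = {Q}; {B}⁺ = {B} — none reach the full schema.
{L, Q}⁺: LQ→BHJ adds B, H, J → {B, H, J, L, Q}. Minimal: {Q}⁺ = {Q}; {L}⁺ = {L} — none reach the full schema.
Any other superkey contains one of these as a subset, so there are no further candidate keys.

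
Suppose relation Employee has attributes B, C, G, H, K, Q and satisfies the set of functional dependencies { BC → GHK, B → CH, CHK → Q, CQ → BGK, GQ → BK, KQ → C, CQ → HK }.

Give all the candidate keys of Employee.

(B), (C, Q), (G, Q), (K, Q), (C, H, K)

{B}⁺: B→CH adds C, H; BC→GHK adds G, K; CHK→Q adds Q → {B, C, G, H, K, Q}.
{C, Q}⁺: CQ→BGK adds B, G, K; CQ→HK adds H → {B, C, G, H, K, Q}. Minimal: {Q}⁺ = {Q}; {C}⁺ = {C} — none reach the full schema.
{G, Q}⁺: GQ→BK adds B, K; KQ→C adds C; CQ→HK adds H → {B, C, G, H, K, Q}. Minimal: {Q}⁺ = {Q}; {G}⁺ = {G} — none reach the full schema.
{K, Q}⁺: KQ→C adds C; CQ→HK adds H; CQ→BGK adds B, G → {B, C, G, H, K, Q}. Minimal: {Q}⁺ = {Q}; {K}⁺ = {K} — none reach the full schema.
{C, H, K}⁺: CHK→Q adds Q; CQ→BGK adds B, G → {B, C, G, H, K, Q}. Minimal: {H, K}⁺ = {H, K}; {C, K}⁺ = {C, K}; {C, H}⁺ = {C, H} — none reach the full schema.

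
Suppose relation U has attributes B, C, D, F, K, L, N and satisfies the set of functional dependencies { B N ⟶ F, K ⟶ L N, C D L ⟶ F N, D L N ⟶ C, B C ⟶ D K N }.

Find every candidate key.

{B, C}⁺: BC→DKN adds D, K, N; BN→F adds F; K→LN adds L → {B, C, D, F, K, L, N}. Minimal: {C}⁺ = {C}; {B}⁺ = {B} — none reach the full schema.
{B, D, K}⁺: K→LN adds L, N; DLN→C adds C; BN→F adds F → {B, C, D, F, K, L, N}. Minimal: {D, K}⁺ = {C, D, F, K, L, N}; {B, K}⁺ = {B, F, K, L, N}; {B, D}⁺ = {B, D} — none reach the full schema.
{B, D, L, N}⁺: BN→F adds F; DLN→C adds C; BC→DKN adds K → {B, C, D, F, K, L, N}. Minimal: {D, L, N}⁺ = {C, D, F, L, N}; {B, L, N}⁺ = {B, F, L, N}; {B, D, N}⁺ = {B, D, F, N}; … — none reach the full schema.

(B, C), (B, D, K), (B, D, L, N)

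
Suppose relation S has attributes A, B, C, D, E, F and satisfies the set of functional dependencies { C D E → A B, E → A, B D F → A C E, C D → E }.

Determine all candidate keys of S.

Attributes D, F never appear on any right-hand side, so every candidate key must contain {D, F}.
{D, F}⁺ = {D, F}, which is not all of the schema, so we must add further attributes.
{B, D, F}⁺: BDF→ACE adds A, C, E → {A, B, C, D, E, F}. Minimal: {D, F}⁺ = {D, F}; {B, F}⁺ = {B, F}; {B, D}⁺ = {B, D} — none reach the full schema.
{C, D, F}⁺: CD→E adds E; CDE→AB adds A, B → {A, B, C, D, E, F}. Minimal: {D, F}⁺ = {D, F}; {C, F}⁺ = {C, F}; {C, D}⁺ = {A, B, C, D, E} — none reach the full schema.
Any other superkey contains one of these as a subset, so there are no further candidate keys.

{B, D, F}, {C, D, F}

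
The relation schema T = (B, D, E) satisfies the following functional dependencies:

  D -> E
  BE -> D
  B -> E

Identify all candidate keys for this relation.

{B}⁺: B→E adds E; BE→D adds D → {B, D, E}.
No other minimal superkey exists.

{B}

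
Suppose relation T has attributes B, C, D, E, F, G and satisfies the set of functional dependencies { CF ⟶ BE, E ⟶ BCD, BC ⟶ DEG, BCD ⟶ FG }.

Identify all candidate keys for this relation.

{E}; {B, C}; {C, F}

{E}⁺: E→BCD adds B, C, D; BC→DEG adds G; BCD→FG adds F → {B, C, D, E, F, G}.
{B, C}⁺: BC→DEG adds D, E, G; BCD→FG adds F → {B, C, D, E, F, G}. Minimal: {C}⁺ = {C}; {B}⁺ = {B} — none reach the full schema.
{C, F}⁺: CF→BE adds B, E; E→BCD adds D; BC→DEG adds G → {B, C, D, E, F, G}. Minimal: {F}⁺ = {F}; {C}⁺ = {C} — none reach the full schema.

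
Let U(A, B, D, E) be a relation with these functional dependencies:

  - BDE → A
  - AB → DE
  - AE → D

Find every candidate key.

Attribute B never appears on the right-hand side of any dependency, so B must belong to every candidate key.
{B}⁺ = {B}, which is not all of the schema, so we must add further attributes.
{A, B}⁺: AB→DE adds D, E → {A, B, D, E}. Minimal: {B}⁺ = {B}; {A}⁺ = {A} — none reach the full schema.
{B, D, E}⁺: BDE→A adds A → {A, B, D, E}. Minimal: {D, E}⁺ = {D, E}; {B, E}⁺ = {B, E}; {B, D}⁺ = {B, D} — none reach the full schema.

(A, B), (B, D, E)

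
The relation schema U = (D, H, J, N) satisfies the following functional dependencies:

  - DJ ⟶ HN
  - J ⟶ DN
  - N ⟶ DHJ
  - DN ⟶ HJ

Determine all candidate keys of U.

{J}; {N}

{J}⁺: J→DN adds D, N; N→DHJ adds H → {D, H, J, N}.
{N}⁺: N→DHJ adds D, H, J → {D, H, J, N}.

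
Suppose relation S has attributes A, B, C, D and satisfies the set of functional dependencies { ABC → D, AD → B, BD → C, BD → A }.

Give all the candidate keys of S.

AD, BD, ABC

{A, D}⁺: AD→B adds B; BD→C adds C → {A, B, C, D}.
{B, D}⁺: BD→C adds C; BD→A adds A → {A, B, C, D}.
{A, B, C}⁺: ABC→D adds D → {A, B, C, D}.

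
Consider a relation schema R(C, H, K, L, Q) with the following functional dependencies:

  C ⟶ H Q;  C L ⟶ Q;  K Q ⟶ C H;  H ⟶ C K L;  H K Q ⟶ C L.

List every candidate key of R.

{C}; {H}; {K, Q}

{C}⁺: C→HQ adds H, Q; H→CKL adds K, L → {C, H, K, L, Q}.
{H}⁺: H→CKL adds C, K, L; C→HQ adds Q → {C, H, K, L, Q}.
{K, Q}⁺: KQ→CH adds C, H; H→CKL adds L → {C, H, K, L, Q}.
Any other superkey contains one of these as a subset, so there are no further candidate keys.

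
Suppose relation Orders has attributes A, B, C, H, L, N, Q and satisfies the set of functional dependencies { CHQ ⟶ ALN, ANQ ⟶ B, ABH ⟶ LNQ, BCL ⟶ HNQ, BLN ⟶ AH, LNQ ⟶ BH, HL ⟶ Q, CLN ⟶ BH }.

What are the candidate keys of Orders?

Attribute C never appears on the right-hand side of any dependency, so C must belong to every candidate key.
{C}⁺ = {C}, which is not all of the schema, so we must add further attributes.
{B, C, L}⁺: BCL→HNQ adds H, N, Q; BLN→AH adds A → {A, B, C, H, L, N, Q}. Minimal: {C, L}⁺ = {C, L}; {B, L}⁺ = {B, L}; {B, C}⁺ = {B, C} — none reach the full schema.
{C, H, L}⁺: HL→Q adds Q; CHQ→ALN adds A, N; ANQ→B adds B → {A, B, C, H, L, N, Q}. Minimal: {H, L}⁺ = {H, L, Q}; {C, L}⁺ = {C, L}; {C, H}⁺ = {C, H} — none reach the full schema.
{C, H, Q}⁺: CHQ→ALN adds A, L, N; ANQ→B adds B → {A, B, C, H, L, N, Q}. Minimal: {H, Q}⁺ = {H, Q}; {C, Q}⁺ = {C, Q}; {C, H}⁺ = {C, H} — none reach the full schema.
{C, L, N}⁺: CLN→BH adds B, H; BCL→HNQ adds Q; BLN→AH adds A → {A, B, C, H, L, N, Q}. Minimal: {L, N}⁺ = {L, N}; {C, N}⁺ = {C, N}; {C, L}⁺ = {C, L} — none reach the full schema.
{A, B, C, H}⁺: ABH→LNQ adds L, N, Q → {A, B, C, H, L, N, Q}. Minimal: {B, C, H}⁺ = {B, C, H}; {A, C, H}⁺ = {A, C, H}; {A, B, H}⁺ = {A, B, H, L, N, Q}; … — none reach the full schema.

BCL, CHL, CHQ, CLN, ABCH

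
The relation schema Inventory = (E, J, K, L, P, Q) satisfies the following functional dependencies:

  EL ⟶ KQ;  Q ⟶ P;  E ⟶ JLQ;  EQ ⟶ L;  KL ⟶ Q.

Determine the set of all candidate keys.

Attribute E never appears on the right-hand side of any dependency, so E must belong to every candidate key.
{E}⁺ = {E, J, K, L, P, Q}, which is all of the schema, so {E} is the only candidate key.

(E)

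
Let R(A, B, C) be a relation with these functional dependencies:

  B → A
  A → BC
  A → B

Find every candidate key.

A, B

{A}⁺: A→BC adds B, C → {A, B, C}.
{B}⁺: B→A adds A; A→BC adds C → {A, B, C}.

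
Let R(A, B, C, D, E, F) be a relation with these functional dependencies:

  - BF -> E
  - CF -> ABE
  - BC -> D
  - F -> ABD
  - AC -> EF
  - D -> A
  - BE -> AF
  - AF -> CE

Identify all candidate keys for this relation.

F, AC, BC, BE, CD

{F}⁺: F→ABD adds A, B, D; AF→CE adds C, E → {A, B, C, D, E, F}.
{A, C}⁺: AC→EF adds E, F; CF→ABE adds B; BC→D adds D → {A, B, C, D, E, F}.
{B, C}⁺: BC→D adds D; D→A adds A; AC→EF adds E, F → {A, B, C, D, E, F}.
{B, E}⁺: BE→AF adds A, F; AF→CE adds C; BC→D adds D → {A, B, C, D, E, F}.
{C, D}⁺: D→A adds A; AC→EF adds E, F; CF→ABE adds B → {A, B, C, D, E, F}.
Any other superkey contains one of these as a subset, so there are no further candidate keys.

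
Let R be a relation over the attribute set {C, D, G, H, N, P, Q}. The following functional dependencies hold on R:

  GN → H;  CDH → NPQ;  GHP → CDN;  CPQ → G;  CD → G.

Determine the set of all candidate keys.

{C, D, H}⁺: CDH→NPQ adds N, P, Q; CPQ→G adds G → {C, D, G, H, N, P, Q}.
{C, D, N}⁺: CD→G adds G; GN→H adds H; CDH→NPQ adds P, Q → {C, D, G, H, N, P, Q}.
{G, H, P}⁺: GHP→CDN adds C, D, N; CDH→NPQ adds Q → {C, D, G, H, N, P, Q}.
{G, N, P}⁺: GN→H adds H; GHP→CDN adds C, D; CDH→NPQ adds Q → {C, D, G, H, N, P, Q}.
{C, H, P, Q}⁺: CPQ→G adds G; GHP→CDN adds D, N → {C, D, G, H, N, P, Q}.
{C, N, P, Q}⁺: CPQ→G adds G; GN→H adds H; GHP→CDN adds D → {C, D, G, H, N, P, Q}.

{C, D, H}, {C, D, N}, {G, H, P}, {G, N, P}, {C, H, P, Q}, {C, N, P, Q}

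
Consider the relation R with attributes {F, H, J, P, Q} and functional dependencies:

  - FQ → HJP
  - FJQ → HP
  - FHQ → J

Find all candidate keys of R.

FQ

Attributes F, Q never appear on any right-hand side, so every candidate key must contain {F, Q}.
{F, Q}⁺ = {F, H, J, P, Q}, which is all of the schema, so {F, Q} is the only candidate key.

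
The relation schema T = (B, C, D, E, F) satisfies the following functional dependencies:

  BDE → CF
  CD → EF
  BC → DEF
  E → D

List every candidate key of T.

Attribute B never appears on the right-hand side of any dependency, so B must belong to every candidate key.
{B}⁺ = {B}, which is not all of the schema, so we must add further attributes.
{B, C}⁺: BC→DEF adds D, E, F → {B, C, D, E, F}. Minimal: {C}⁺ = {C}; {B}⁺ = {B} — none reach the full schema.
{B, E}⁺: E→D adds D; BDE→CF adds C, F → {B, C, D, E, F}. Minimal: {E}⁺ = {D, E}; {B}⁺ = {B} — none reach the full schema.
Any other superkey contains one of these as a subset, so there are no further candidate keys.

{B, C}, {B, E}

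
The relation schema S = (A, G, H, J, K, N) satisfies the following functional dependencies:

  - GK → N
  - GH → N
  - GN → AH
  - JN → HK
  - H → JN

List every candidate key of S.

{G, H}⁺: GH→N adds N; GN→AH adds A; H→JN adds J; JN→HK adds K → {A, G, H, J, K, N}.
{G, K}⁺: GK→N adds N; GN→AH adds A, H; H→JN adds J → {A, G, H, J, K, N}.
{G, N}⁺: GN→AH adds A, H; H→JN adds J; JN→HK adds K → {A, G, H, J, K, N}.
Any other superkey contains one of these as a subset, so there are no further candidate keys.

(G, H), (G, K), (G, N)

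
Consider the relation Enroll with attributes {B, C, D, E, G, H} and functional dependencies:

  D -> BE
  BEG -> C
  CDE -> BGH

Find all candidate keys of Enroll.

{C, D}; {D, G}

Attribute D never appears on the right-hand side of any dependency, so D must belong to every candidate key.
{D}⁺ = {B, D, E}, which is not all of the schema, so we must add further attributes.
{C, D}⁺: D→BE adds B, E; CDE→BGH adds G, H → {B, C, D, E, G, H}.
{D, G}⁺: D→BE adds B, E; BEG→C adds C; CDE→BGH adds H → {B, C, D, E, G, H}.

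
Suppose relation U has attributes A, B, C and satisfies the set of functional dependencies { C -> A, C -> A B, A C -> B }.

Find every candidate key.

{C}

{C}⁺: C→A adds A; C→AB adds B → {A, B, C}.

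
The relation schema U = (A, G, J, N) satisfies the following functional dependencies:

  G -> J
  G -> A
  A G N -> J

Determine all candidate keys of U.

{G, N}⁺: G→J adds J; G→A adds A → {A, G, J, N}.
No other minimal superkey exists.

(G, N)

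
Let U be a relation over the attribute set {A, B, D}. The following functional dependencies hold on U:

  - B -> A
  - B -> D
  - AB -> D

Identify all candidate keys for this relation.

{B}

Attribute B never appears on the right-hand side of any dependency, so B must belong to every candidate key.
{B}⁺ = {A, B, D}, which is all of the schema, so {B} is the only candidate key.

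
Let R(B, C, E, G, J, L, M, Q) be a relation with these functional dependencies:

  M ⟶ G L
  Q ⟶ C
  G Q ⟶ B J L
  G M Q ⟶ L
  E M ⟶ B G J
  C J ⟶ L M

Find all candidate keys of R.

Attributes E, Q never appear on any right-hand side, so every candidate key must contain {E, Q}.
{E, Q}⁺ = {C, E, Q}, which is not all of the schema, so we must add further attributes.
{E, G, Q}⁺: Q→C adds C; GQ→BJL adds B, J, L; CJ→LM adds M → {B, C, E, G, J, L, M, Q}.
{E, J, Q}⁺: Q→C adds C; CJ→LM adds L, M; M→GL adds G; GQ→BJL adds B → {B, C, E, G, J, L, M, Q}.
{E, M, Q}⁺: M→GL adds G, L; Q→C adds C; GQ→BJL adds B, J → {B, C, E, G, J, L, M, Q}.

{E, G, Q}; {E, J, Q}; {E, M, Q}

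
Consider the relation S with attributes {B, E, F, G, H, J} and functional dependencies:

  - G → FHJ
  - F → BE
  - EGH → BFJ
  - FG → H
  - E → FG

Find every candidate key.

{E}⁺: E→FG adds F, G; G→FHJ adds H, J; F→BE adds B → {B, E, F, G, H, J}.
{F}⁺: F→BE adds B, E; E→FG adds G; G→FHJ adds H, J → {B, E, F, G, H, J}.
{G}⁺: G→FHJ adds F, H, J; F→BE adds B, E → {B, E, F, G, H, J}.

{E}, {F}, {G}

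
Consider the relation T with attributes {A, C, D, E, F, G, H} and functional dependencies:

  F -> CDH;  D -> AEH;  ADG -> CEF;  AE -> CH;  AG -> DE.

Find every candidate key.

Attribute G never appears on the right-hand side of any dependency, so G must belong to every candidate key.
{G}⁺ = {G}, which is not all of the schema, so we must add further attributes.
{A, G}⁺: AG→DE adds D, E; D→AEH adds H; ADG→CEF adds C, F → {A, C, D, E, F, G, H}.
{D, G}⁺: D→AEH adds A, E, H; ADG→CEF adds C, F → {A, C, D, E, F, G, H}.
{F, G}⁺: F→CDH adds C, D, H; D→AEH adds A, E → {A, C, D, E, F, G, H}.
Any other superkey contains one of these as a subset, so there are no further candidate keys.

{A, G}, {D, G}, {F, G}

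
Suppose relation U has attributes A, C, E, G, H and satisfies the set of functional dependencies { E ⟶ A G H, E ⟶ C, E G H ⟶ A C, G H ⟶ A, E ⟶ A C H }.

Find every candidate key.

Attribute E never appears on the right-hand side of any dependency, so E must belong to every candidate key.
{E}⁺ = {A, C, E, G, H}, which is all of the schema, so {E} is the only candidate key.

{E}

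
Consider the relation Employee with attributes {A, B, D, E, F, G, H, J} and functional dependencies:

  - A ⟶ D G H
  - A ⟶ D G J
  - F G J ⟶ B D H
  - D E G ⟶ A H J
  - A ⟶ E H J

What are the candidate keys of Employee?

(A, F), (D, E, F, G), (E, F, G, J)

Attribute F never appears on the right-hand side of any dependency, so F must belong to every candidate key.
{F}⁺ = {F}, which is not all of the schema, so we must add further attributes.
{A, F}⁺: A→DGH adds D, G, H; A→DGJ adds J; FGJ→BDH adds B; A→EHJ adds E → {A, B, D, E, F, G, H, J}. Minimal: {F}⁺ = {F}; {A}⁺ = {A, D, E, G, H, J} — none reach the full schema.
{D, E, F, G}⁺: DEG→AHJ adds A, H, J; FGJ→BDH adds B → {A, B, D, E, F, G, H, J}. Minimal: {E, F, G}⁺ = {E, F, G}; {D, F, G}⁺ = {D, F, G}; {D, E, G}⁺ = {A, D, E, G, H, J}; … — none reach the full schema.
{E, F, G, J}⁺: FGJ→BDH adds B, D, H; DEG→AHJ adds A → {A, B, D, E, F, G, H, J}. Minimal: {F, G, J}⁺ = {B, D, F, G, H, J}; {E, G, J}⁺ = {E, G, J}; {E, F, J}⁺ = {E, F, J}; … — none reach the full schema.
Any other superkey contains one of these as a subset, so there are no further candidate keys.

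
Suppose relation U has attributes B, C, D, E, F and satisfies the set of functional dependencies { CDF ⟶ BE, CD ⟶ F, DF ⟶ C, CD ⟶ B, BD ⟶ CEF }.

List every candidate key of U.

BD; CD; DF

{B, D}⁺: BD→CEF adds C, E, F → {B, C, D, E, F}. Minimal: {D}⁺ = {D}; {B}⁺ = {B} — none reach the full schema.
{C, D}⁺: CD→F adds F; CD→B adds B; BD→CEF adds E → {B, C, D, E, F}. Minimal: {D}⁺ = {D}; {C}⁺ = {C} — none reach the full schema.
{D, F}⁺: DF→C adds C; CD→B adds B; BD→CEF adds E → {B, C, D, E, F}. Minimal: {F}⁺ = {F}; {D}⁺ = {D} — none reach the full schema.
Any other superkey contains one of these as a subset, so there are no further candidate keys.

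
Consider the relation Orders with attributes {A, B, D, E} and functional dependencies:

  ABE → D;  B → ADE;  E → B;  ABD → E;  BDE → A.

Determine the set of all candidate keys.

{B}⁺: B→ADE adds A, D, E → {A, B, D, E}.
{E}⁺: E→B adds B; B→ADE adds A, D → {A, B, D, E}.

{B}, {E}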